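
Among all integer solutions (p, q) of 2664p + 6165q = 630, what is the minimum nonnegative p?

190

gcd(6165, 2664):
  6165 = 2*2664 + 837
  2664 = 3*837 + 153
  837 = 5*153 + 72
  153 = 2*72 + 9
  72 = 8*9
so gcd(6165, 2664) = 9.
9 divides 630, so solutions exist.
Back-substitute for Bézout coefficients:
  9 = 153 - 2*72
  ... = 2664*(81) + 6165*(-35)
Scale by 630/9 = 70: (p₀, q₀) = (5670, -2450).
General solution: p = 5670 + 685t, q = -2450 - 296t for integer t.
p ≥ 0: smallest is 5670 mod 685 = 190 (at t = -8), with q = -82.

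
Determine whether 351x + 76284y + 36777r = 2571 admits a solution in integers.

gcd(76284, 351):
  76284 = 217×351 + 117
  351 = 3×117
so gcd(76284, 351) = 117.
gcd(117, 36777) = 39.
39 does not divide 2571 (remainder 36), so no integer solutions.

no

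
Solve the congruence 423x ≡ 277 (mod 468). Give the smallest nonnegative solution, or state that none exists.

no solution

gcd(468, 423):
  468 = 1*423 + 45
  423 = 9*45 + 18
  45 = 2*18 + 9
  18 = 2*9
so gcd(468, 423) = 9.
9 does not divide 277, so the congruence has no solution.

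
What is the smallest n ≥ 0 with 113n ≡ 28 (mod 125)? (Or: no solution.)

gcd(125, 113) = 1.
1 divides 28, so solutions exist.
By Bézout, 113·(52) + 125·(-47) = 1.
So 113·(52) ≡ 1 (mod 125); multiply by 28: n ≡ 1456 (mod 125).
Smallest nonnegative: n = 1456 mod 125 = 81.

81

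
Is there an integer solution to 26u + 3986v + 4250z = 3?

no

gcd(3986, 26) = 2  (3986 = 153*26 + 8, 26 = 3*8 + 2, 8 = 4*2).
gcd(2, 4250) = 2.
2 does not divide 3 (remainder 1), so no integer solutions.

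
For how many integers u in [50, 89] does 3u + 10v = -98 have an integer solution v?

gcd(10, 3) = 1  (10 = 3*3 + 1, 3 = 3*1).
Back-substituting, 3*(-3) + 10*(1) = 1.
Scale by -98: particular solution (294, -98); reduce u mod 10: (4, -11).
General solution: u = 4 + 10t, v = -11 - 3t for integer t.
50 ≤ 4 + 10t ≤ 89 gives t ∈ [5, 8], which is 4 values.

4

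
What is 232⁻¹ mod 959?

897

gcd(959, 232):
  959 = 4*232 + 31
  232 = 7*31 + 15
  31 = 2*15 + 1
  15 = 15*1
so gcd(959, 232) = 1.
Back-substitute for Bézout coefficients:
  1 = 31 - 2*15
  ... = 232*(-62) + 959*(15)
So 232*-62 ≡ 1 (mod 959), and -62 mod 959 = 897.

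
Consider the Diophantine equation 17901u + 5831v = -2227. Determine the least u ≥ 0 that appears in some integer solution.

66

gcd(17901, 5831):
  17901 = 3*5831 + 408
  5831 = 14*408 + 119
  408 = 3*119 + 51
  119 = 2*51 + 17
  51 = 3*17
so gcd(17901, 5831) = 17.
17 divides -2227, so solutions exist.
Back-substitute for Bézout coefficients:
  17 = 119 - 2*51
  ... = 17901*(-100) + 5831*(307)
Scale by -2227/17 = -131: (u₀, v₀) = (13100, -40217).
General solution: u = 13100 + 343t, v = -40217 - 1053t for integer t.
u ≥ 0: smallest is 13100 mod 343 = 66 (at t = -38), with v = -203.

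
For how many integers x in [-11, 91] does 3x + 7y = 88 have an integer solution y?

gcd(7, 3) = 1.
By Bézout, 3×(-2) + 7×(1) = 1.
Particular solution: (6, 10).
General solution: x = 6 + 7t, y = 10 - 3t for integer t.
-11 ≤ 6 + 7t ≤ 91 gives t ∈ [-2, 12], which is 15 values.

15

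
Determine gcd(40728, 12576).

24

gcd(40728, 12576):
  40728 = 3×12576 + 3000
  12576 = 4×3000 + 576
  3000 = 5×576 + 120
  576 = 4×120 + 96
  120 = 1×96 + 24
  96 = 4×24
so gcd(40728, 12576) = 24.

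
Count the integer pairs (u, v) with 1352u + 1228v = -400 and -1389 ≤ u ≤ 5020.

21

gcd(1352, 1228):
  1352 = 1*1228 + 124
  1228 = 9*124 + 112
  124 = 1*112 + 12
  112 = 9*12 + 4
  12 = 3*4
so gcd(1352, 1228) = 4.
Back-substitute for Bézout coefficients:
  4 = 112 - 9*12
  ... = 1352*(-99) + 1228*(109)
Scale by -100: particular solution (9900, -10900); reduce u mod 307: (76, -84).
General solution: u = 76 + 307t, v = -84 - 338t for integer t.
-1389 ≤ 76 + 307t ≤ 5020 gives t ∈ [-4, 16], which is 21 values.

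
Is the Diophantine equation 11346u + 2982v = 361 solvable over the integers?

no

gcd(11346, 2982) = 6  (11346 = 3×2982 + 2400, 2982 = 1×2400 + 582, 2400 = 4×582 + 72, 582 = 8×72 + 6, 72 = 12×6).
6 does not divide 361 (remainder 1), so no integer solutions.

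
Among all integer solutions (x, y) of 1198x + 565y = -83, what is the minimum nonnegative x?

gcd(1198, 565):
  1198 = 2*565 + 68
  565 = 8*68 + 21
  68 = 3*21 + 5
  21 = 4*5 + 1
  5 = 5*1
so gcd(1198, 565) = 1.
1 divides -83, so solutions exist.
Back-substitute for Bézout coefficients:
  1 = 21 - 4*5
  ... = 1198*(-108) + 565*(229)
Scale by -83/1 = -83: (x₀, y₀) = (8964, -19007).
General solution: x = 8964 + 565t, y = -19007 - 1198t for integer t.
x ≥ 0: smallest is 8964 mod 565 = 489 (at t = -15), with y = -1037.

489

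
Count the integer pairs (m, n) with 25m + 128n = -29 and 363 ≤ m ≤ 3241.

gcd(128, 25) = 1  (128 = 5·25 + 3, 25 = 8·3 + 1, 3 = 3·1).
Back-substituting, 25·(41) + 128·(-8) = 1.
Scale by -29: particular solution (-1189, 232); reduce m mod 128: (91, -18).
General solution: m = 91 + 128t, n = -18 - 25t for integer t.
363 ≤ 91 + 128t ≤ 3241 gives t ∈ [3, 24], which is 22 values.

22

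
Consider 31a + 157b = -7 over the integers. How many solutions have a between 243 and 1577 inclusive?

gcd(157, 31) = 1.
By Bézout, 31·(76) + 157·(-15) = 1.
Particular solution: (96, -19).
General solution: a = 96 + 157t, b = -19 - 31t for integer t.
243 ≤ 96 + 157t ≤ 1577 gives t ∈ [1, 9], which is 9 values.

9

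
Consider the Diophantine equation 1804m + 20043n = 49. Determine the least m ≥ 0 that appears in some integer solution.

gcd(20043, 1804) = 1.
1 divides 49, so solutions exist.
By Bézout, 1804·(4633) + 20043·(-417) = 1.
Scale by 49/1 = 49: (m₀, n₀) = (227017, -20433).
General solution: m = 227017 + 20043t, n = -20433 - 1804t for integer t.
m ≥ 0: smallest is 227017 mod 20043 = 6544 (at t = -11), with n = -589.

6544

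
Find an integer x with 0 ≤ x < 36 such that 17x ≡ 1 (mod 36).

gcd(36, 17):
  36 = 2×17 + 2
  17 = 8×2 + 1
  2 = 2×1
so gcd(36, 17) = 1.
Back-substitute for Bézout coefficients:
  1 = 17 - 8×2
  ... = 17×(17) + 36×(-8)
So 17×17 ≡ 1 (mod 36), and 17 mod 36 = 17.

17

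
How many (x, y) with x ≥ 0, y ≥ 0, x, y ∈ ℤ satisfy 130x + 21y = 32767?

gcd(130, 21) = 1.
By Bézout, 130·(-5) + 21·(31) = 1.
One solution: (7, 1517).
General: x = 7 + 21t, y = 1517 - 130t.
x ≥ 0 ⇒ t ≥ 0; y ≥ 0 ⇒ t ≤ 11. So t ∈ [0, 11]: 12 solutions.

12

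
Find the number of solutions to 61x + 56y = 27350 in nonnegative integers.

gcd(61, 56):
  61 = 1*56 + 5
  56 = 11*5 + 1
  5 = 5*1
so gcd(61, 56) = 1.
Back-substitute for Bézout coefficients:
  1 = 56 - 11*5
  ... = 61*(-11) + 56*(12)
Scale by 27350: one solution is (-300850, 328200). Reduce x mod 56: (38, 447).
General: x = 38 + 56t, y = 447 - 61t.
x ≥ 0 ⇒ t ≥ 0; y ≥ 0 ⇒ t ≤ 7. So t ∈ [0, 7]: 8 solutions.

8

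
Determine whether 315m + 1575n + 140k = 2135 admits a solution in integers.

gcd(1575, 315):
  1575 = 5×315
so gcd(1575, 315) = 315.
gcd(315, 140) = 35.
35 divides 2135, so integer solutions exist.

yes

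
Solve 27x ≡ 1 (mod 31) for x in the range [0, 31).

gcd(31, 27) = 1  (31 = 1×27 + 4, 27 = 6×4 + 3, 4 = 1×3 + 1, 3 = 3×1).
Back-substituting, 27×(-8) + 31×(7) = 1.
So 27×-8 ≡ 1 (mod 31), and -8 mod 31 = 23.

23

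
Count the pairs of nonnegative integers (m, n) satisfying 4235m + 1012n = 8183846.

21

gcd(4235, 1012) = 11  (4235 = 4×1012 + 187, 1012 = 5×187 + 77, 187 = 2×77 + 33, 77 = 2×33 + 11, 33 = 3×11).
Back-substituting, 4235×(-27) + 1012×(113) = 11.
Scale by 743986: one solution is (-20087622, 84070418). Reduce m mod 92: (26, 7978).
General: m = 26 + 92t, n = 7978 - 385t.
m ≥ 0 ⇒ t ≥ 0; n ≥ 0 ⇒ t ≤ 20. So t ∈ [0, 20]: 21 solutions.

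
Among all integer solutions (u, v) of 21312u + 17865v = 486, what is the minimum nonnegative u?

223

gcd(21312, 17865):
  21312 = 1·17865 + 3447
  17865 = 5·3447 + 630
  3447 = 5·630 + 297
  630 = 2·297 + 36
  297 = 8·36 + 9
  36 = 4·9
so gcd(21312, 17865) = 9.
9 divides 486, so solutions exist.
Back-substitute for Bézout coefficients:
  9 = 297 - 8·36
  ... = 21312·(482) + 17865·(-575)
Scale by 486/9 = 54: (u₀, v₀) = (26028, -31050).
General solution: u = 26028 + 1985t, v = -31050 - 2368t for integer t.
u ≥ 0: smallest is 26028 mod 1985 = 223 (at t = -13), with v = -266.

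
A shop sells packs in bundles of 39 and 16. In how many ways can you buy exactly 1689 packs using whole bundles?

Need nonnegative integers with 39j + 16k = 1689.
gcd(39, 16) = 1, and 39·(7) + 16·(-17) = 1.
So (j₀, k₀) = (11823, -28713); general j = 11823 + 16t, k = -28713 - 39t.
j ≥ 0 ⇒ t ≥ -738; k ≥ 0 ⇒ t ≤ -737. That's 2 values of t.

2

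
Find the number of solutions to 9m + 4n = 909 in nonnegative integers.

26

gcd(9, 4):
  9 = 2·4 + 1
  4 = 4·1
so gcd(9, 4) = 1.
Back-substitute for Bézout coefficients:
  1 = 9 - 2·4
  ... = 9·(1) + 4·(-2)
Scale by 909: one solution is (909, -1818). Reduce m mod 4: (1, 225).
General: m = 1 + 4t, n = 225 - 9t.
m ≥ 0 ⇒ t ≥ 0; n ≥ 0 ⇒ t ≤ 25. So t ∈ [0, 25]: 26 solutions.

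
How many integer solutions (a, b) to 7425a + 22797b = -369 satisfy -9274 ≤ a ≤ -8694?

gcd(22797, 7425) = 9  (22797 = 3×7425 + 522, 7425 = 14×522 + 117, 522 = 4×117 + 54, 117 = 2×54 + 9, 54 = 6×9).
Back-substituting, 7425×(393) + 22797×(-128) = 9.
Scale by -41: particular solution (-16113, 5248); reduce a mod 2533: (1618, -527).
General solution: a = 1618 + 2533t, b = -527 - 825t for integer t.
-9274 ≤ 1618 + 2533t ≤ -8694 gives t ∈ [-4, -5], which is 0 values.

0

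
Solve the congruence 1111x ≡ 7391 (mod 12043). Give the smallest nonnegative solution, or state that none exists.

gcd(12043, 1111) = 1  (12043 = 10×1111 + 933, 1111 = 1×933 + 178, 933 = 5×178 + 43, 178 = 4×43 + 6, 43 = 7×6 + 1, 6 = 6×1).
1 divides 7391, so solutions exist.
Back-substituting, 1111×(-1962) + 12043×(181) = 1.
So 1111×(-1962) ≡ 1 (mod 12043); multiply by 7391: x ≡ -14501142 (mod 12043).
Smallest nonnegative: x = -14501142 mod 12043 = 10673.

10673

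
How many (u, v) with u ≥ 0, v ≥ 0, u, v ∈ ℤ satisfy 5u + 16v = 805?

gcd(16, 5) = 1  (16 = 3×5 + 1, 5 = 5×1).
Back-substituting, 5×(-3) + 16×(1) = 1.
Scale by 805: one solution is (-2415, 805). Reduce u mod 16: (1, 50).
General: u = 1 + 16t, v = 50 - 5t.
u ≥ 0 ⇒ t ≥ 0; v ≥ 0 ⇒ t ≤ 10. So t ∈ [0, 10]: 11 solutions.

11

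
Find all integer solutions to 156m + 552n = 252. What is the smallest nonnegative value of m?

gcd(552, 156) = 12  (552 = 3·156 + 84, 156 = 1·84 + 72, 84 = 1·72 + 12, 72 = 6·12).
12 divides 252, so solutions exist.
Back-substituting, 156·(-7) + 552·(2) = 12.
Scale by 252/12 = 21: (m₀, n₀) = (-147, 42).
General solution: m = -147 + 46t, n = 42 - 13t for integer t.
m ≥ 0: smallest is -147 mod 46 = 37 (at t = 4), with n = -10.

37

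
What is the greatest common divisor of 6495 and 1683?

3

gcd(6495, 1683) = 3  (6495 = 3·1683 + 1446, 1683 = 1·1446 + 237, 1446 = 6·237 + 24, 237 = 9·24 + 21, 24 = 1·21 + 3, 21 = 7·3).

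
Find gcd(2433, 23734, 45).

gcd(23734, 2433) = 1  (23734 = 9·2433 + 1837, 2433 = 1·1837 + 596, 1837 = 3·596 + 49, 596 = 12·49 + 8, 49 = 6·8 + 1, 8 = 8·1).
gcd(1, 45) = 1.

1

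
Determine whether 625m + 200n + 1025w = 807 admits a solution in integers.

gcd(625, 200) = 25  (625 = 3·200 + 25, 200 = 8·25).
gcd(25, 1025) = 25.
25 does not divide 807 (remainder 7), so no integer solutions.

no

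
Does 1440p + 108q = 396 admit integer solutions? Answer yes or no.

gcd(1440, 108) = 36  (1440 = 13×108 + 36, 108 = 3×36).
36 divides 396, so integer solutions exist.

yes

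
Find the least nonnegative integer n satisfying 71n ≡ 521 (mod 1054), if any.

gcd(1054, 71):
  1054 = 14*71 + 60
  71 = 1*60 + 11
  60 = 5*11 + 5
  11 = 2*5 + 1
  5 = 5*1
so gcd(1054, 71) = 1.
1 divides 521, so solutions exist.
Back-substitute for Bézout coefficients:
  1 = 11 - 2*5
  ... = 71*(193) + 1054*(-13)
So 71*(193) ≡ 1 (mod 1054); multiply by 521: n ≡ 100553 (mod 1054).
Smallest nonnegative: n = 100553 mod 1054 = 423.

423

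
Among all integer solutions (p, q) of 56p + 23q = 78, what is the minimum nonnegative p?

gcd(56, 23):
  56 = 2·23 + 10
  23 = 2·10 + 3
  10 = 3·3 + 1
  3 = 3·1
so gcd(56, 23) = 1.
1 divides 78, so solutions exist.
Back-substitute for Bézout coefficients:
  1 = 10 - 3·3
  ... = 56·(7) + 23·(-17)
Scale by 78/1 = 78: (p₀, q₀) = (546, -1326).
General solution: p = 546 + 23t, q = -1326 - 56t for integer t.
p ≥ 0: smallest is 546 mod 23 = 17 (at t = -23), with q = -38.

17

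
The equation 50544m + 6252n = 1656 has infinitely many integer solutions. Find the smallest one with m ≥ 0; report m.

311

gcd(50544, 6252):
  50544 = 8×6252 + 528
  6252 = 11×528 + 444
  528 = 1×444 + 84
  444 = 5×84 + 24
  84 = 3×24 + 12
  24 = 2×12
so gcd(50544, 6252) = 12.
12 divides 1656, so solutions exist.
Back-substitute for Bézout coefficients:
  12 = 84 - 3×24
  ... = 50544×(225) + 6252×(-1819)
Scale by 1656/12 = 138: (m₀, n₀) = (31050, -251022).
General solution: m = 31050 + 521t, n = -251022 - 4212t for integer t.
m ≥ 0: smallest is 31050 mod 521 = 311 (at t = -59), with n = -2514.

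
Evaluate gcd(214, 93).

gcd(214, 93):
  214 = 2*93 + 28
  93 = 3*28 + 9
  28 = 3*9 + 1
  9 = 9*1
so gcd(214, 93) = 1.

1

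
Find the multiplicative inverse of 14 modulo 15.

gcd(15, 14) = 1.
By Bézout, 14*(-1) + 15*(1) = 1.
So 14*-1 ≡ 1 (mod 15), and -1 mod 15 = 14.

14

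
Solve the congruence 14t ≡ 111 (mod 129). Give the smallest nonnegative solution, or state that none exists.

gcd(129, 14) = 1  (129 = 9*14 + 3, 14 = 4*3 + 2, 3 = 1*2 + 1, 2 = 2*1).
1 divides 111, so solutions exist.
Back-substituting, 14*(-46) + 129*(5) = 1.
So 14*(-46) ≡ 1 (mod 129); multiply by 111: t ≡ -5106 (mod 129).
Smallest nonnegative: t = -5106 mod 129 = 54.

54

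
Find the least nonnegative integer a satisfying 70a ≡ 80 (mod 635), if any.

gcd(635, 70) = 5.
5 divides 80, so solutions exist.
By Bézout, 70×(-9) + 635×(1) = 5.
So 70×(-9) ≡ 5 (mod 635); multiply by 16: a ≡ -144 (mod 127).
Smallest nonnegative: a = -144 mod 127 = 110.

110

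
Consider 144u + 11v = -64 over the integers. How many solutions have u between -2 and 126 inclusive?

12

gcd(144, 11):
  144 = 13·11 + 1
  11 = 11·1
so gcd(144, 11) = 1.
Back-substitute for Bézout coefficients:
  1 = 144 - 13·11
  ... = 144·(1) + 11·(-13)
Scale by -64: particular solution (-64, 832); reduce u mod 11: (2, -32).
General solution: u = 2 + 11t, v = -32 - 144t for integer t.
-2 ≤ 2 + 11t ≤ 126 gives t ∈ [0, 11], which is 12 values.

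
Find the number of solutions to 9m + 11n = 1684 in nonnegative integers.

gcd(11, 9):
  11 = 1×9 + 2
  9 = 4×2 + 1
  2 = 2×1
so gcd(11, 9) = 1.
Back-substitute for Bézout coefficients:
  1 = 9 - 4×2
  ... = 9×(5) + 11×(-4)
Scale by 1684: one solution is (8420, -6736). Reduce m mod 11: (5, 149).
General: m = 5 + 11t, n = 149 - 9t.
m ≥ 0 ⇒ t ≥ 0; n ≥ 0 ⇒ t ≤ 16. So t ∈ [0, 16]: 17 solutions.

17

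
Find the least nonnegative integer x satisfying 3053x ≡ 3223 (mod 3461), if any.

gcd(3461, 3053) = 1  (3461 = 1·3053 + 408, 3053 = 7·408 + 197, 408 = 2·197 + 14, 197 = 14·14 + 1, 14 = 14·1).
1 divides 3223, so solutions exist.
Back-substituting, 3053·(246) + 3461·(-217) = 1.
So 3053·(246) ≡ 1 (mod 3461); multiply by 3223: x ≡ 792858 (mod 3461).
Smallest nonnegative: x = 792858 mod 3461 = 289.

289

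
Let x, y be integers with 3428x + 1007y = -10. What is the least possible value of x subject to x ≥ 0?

621

gcd(3428, 1007):
  3428 = 3·1007 + 407
  1007 = 2·407 + 193
  407 = 2·193 + 21
  193 = 9·21 + 4
  21 = 5·4 + 1
  4 = 4·1
so gcd(3428, 1007) = 1.
1 divides -10, so solutions exist.
Back-substitute for Bézout coefficients:
  1 = 21 - 5·4
  ... = 3428·(240) + 1007·(-817)
Scale by -10/1 = -10: (x₀, y₀) = (-2400, 8170).
General solution: x = -2400 + 1007t, y = 8170 - 3428t for integer t.
x ≥ 0: smallest is -2400 mod 1007 = 621 (at t = 3), with y = -2114.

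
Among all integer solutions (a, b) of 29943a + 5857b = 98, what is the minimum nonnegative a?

gcd(29943, 5857):
  29943 = 5·5857 + 658
  5857 = 8·658 + 593
  658 = 1·593 + 65
  593 = 9·65 + 8
  65 = 8·8 + 1
  8 = 8·1
so gcd(29943, 5857) = 1.
1 divides 98, so solutions exist.
Back-substitute for Bézout coefficients:
  1 = 65 - 8·8
  ... = 29943·(721) + 5857·(-3686)
Scale by 98/1 = 98: (a₀, b₀) = (70658, -361228).
General solution: a = 70658 + 5857t, b = -361228 - 29943t for integer t.
a ≥ 0: smallest is 70658 mod 5857 = 374 (at t = -12), with b = -1912.

374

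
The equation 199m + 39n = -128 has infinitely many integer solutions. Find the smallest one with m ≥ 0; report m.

7

gcd(199, 39):
  199 = 5×39 + 4
  39 = 9×4 + 3
  4 = 1×3 + 1
  3 = 3×1
so gcd(199, 39) = 1.
1 divides -128, so solutions exist.
Back-substitute for Bézout coefficients:
  1 = 4 - 1×3
  ... = 199×(10) + 39×(-51)
Scale by -128/1 = -128: (m₀, n₀) = (-1280, 6528).
General solution: m = -1280 + 39t, n = 6528 - 199t for integer t.
m ≥ 0: smallest is -1280 mod 39 = 7 (at t = 33), with n = -39.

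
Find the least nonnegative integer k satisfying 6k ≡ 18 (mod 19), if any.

gcd(19, 6) = 1.
1 divides 18, so solutions exist.
By Bézout, 6·(-3) + 19·(1) = 1.
So 6·(-3) ≡ 1 (mod 19); multiply by 18: k ≡ -54 (mod 19).
Smallest nonnegative: k = -54 mod 19 = 3.

3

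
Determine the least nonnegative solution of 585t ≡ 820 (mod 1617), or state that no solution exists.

gcd(1617, 585) = 3.
3 does not divide 820, so the congruence has no solution.

no solution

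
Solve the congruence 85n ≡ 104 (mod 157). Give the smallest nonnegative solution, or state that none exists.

gcd(157, 85) = 1  (157 = 1*85 + 72, 85 = 1*72 + 13, 72 = 5*13 + 7, 13 = 1*7 + 6, 7 = 1*6 + 1, 6 = 6*1).
1 divides 104, so solutions exist.
Back-substituting, 85*(-24) + 157*(13) = 1.
So 85*(-24) ≡ 1 (mod 157); multiply by 104: n ≡ -2496 (mod 157).
Smallest nonnegative: n = -2496 mod 157 = 16.

16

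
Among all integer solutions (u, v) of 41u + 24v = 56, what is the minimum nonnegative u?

16

gcd(41, 24) = 1  (41 = 1·24 + 17, 24 = 1·17 + 7, 17 = 2·7 + 3, 7 = 2·3 + 1, 3 = 3·1).
1 divides 56, so solutions exist.
Back-substituting, 41·(-7) + 24·(12) = 1.
Scale by 56/1 = 56: (u₀, v₀) = (-392, 672).
General solution: u = -392 + 24t, v = 672 - 41t for integer t.
u ≥ 0: smallest is -392 mod 24 = 16 (at t = 17), with v = -25.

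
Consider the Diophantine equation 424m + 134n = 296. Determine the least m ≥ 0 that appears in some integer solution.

50

gcd(424, 134) = 2  (424 = 3*134 + 22, 134 = 6*22 + 2, 22 = 11*2).
2 divides 296, so solutions exist.
Back-substituting, 424*(-6) + 134*(19) = 2.
Scale by 296/2 = 148: (m₀, n₀) = (-888, 2812).
General solution: m = -888 + 67t, n = 2812 - 212t for integer t.
m ≥ 0: smallest is -888 mod 67 = 50 (at t = 14), with n = -156.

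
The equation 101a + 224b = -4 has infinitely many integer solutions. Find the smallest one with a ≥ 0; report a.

204

gcd(224, 101):
  224 = 2*101 + 22
  101 = 4*22 + 13
  22 = 1*13 + 9
  13 = 1*9 + 4
  9 = 2*4 + 1
  4 = 4*1
so gcd(224, 101) = 1.
1 divides -4, so solutions exist.
Back-substitute for Bézout coefficients:
  1 = 9 - 2*4
  ... = 101*(-51) + 224*(23)
Scale by -4/1 = -4: (a₀, b₀) = (204, -92).
General solution: a = 204 + 224t, b = -92 - 101t for integer t.
a ≥ 0: smallest is 204 mod 224 = 204 (at t = 0), with b = -92.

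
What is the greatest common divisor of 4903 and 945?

gcd(4903, 945):
  4903 = 5×945 + 178
  945 = 5×178 + 55
  178 = 3×55 + 13
  55 = 4×13 + 3
  13 = 4×3 + 1
  3 = 3×1
so gcd(4903, 945) = 1.

1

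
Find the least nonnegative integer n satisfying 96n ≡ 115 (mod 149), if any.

40

gcd(149, 96) = 1.
1 divides 115, so solutions exist.
By Bézout, 96·(-45) + 149·(29) = 1.
So 96·(-45) ≡ 1 (mod 149); multiply by 115: n ≡ -5175 (mod 149).
Smallest nonnegative: n = -5175 mod 149 = 40.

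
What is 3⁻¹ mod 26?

9

gcd(26, 3) = 1.
By Bézout, 3×(9) + 26×(-1) = 1.
So 3×9 ≡ 1 (mod 26), and 9 mod 26 = 9.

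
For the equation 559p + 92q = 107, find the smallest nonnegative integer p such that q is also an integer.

gcd(559, 92):
  559 = 6·92 + 7
  92 = 13·7 + 1
  7 = 7·1
so gcd(559, 92) = 1.
1 divides 107, so solutions exist.
Back-substitute for Bézout coefficients:
  1 = 92 - 13·7
  ... = 559·(-13) + 92·(79)
Scale by 107/1 = 107: (p₀, q₀) = (-1391, 8453).
General solution: p = -1391 + 92t, q = 8453 - 559t for integer t.
p ≥ 0: smallest is -1391 mod 92 = 81 (at t = 16), with q = -491.

81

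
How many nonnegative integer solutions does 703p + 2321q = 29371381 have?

gcd(2321, 703) = 1  (2321 = 3×703 + 212, 703 = 3×212 + 67, 212 = 3×67 + 11, 67 = 6×11 + 1, 11 = 11×1).
Back-substituting, 703×(208) + 2321×(-63) = 1.
Scale by 29371381: one solution is (6109247248, -1850397003). Reduce p mod 2321: (1567, 12180).
General: p = 1567 + 2321t, q = 12180 - 703t.
p ≥ 0 ⇒ t ≥ 0; q ≥ 0 ⇒ t ≤ 17. So t ∈ [0, 17]: 18 solutions.

18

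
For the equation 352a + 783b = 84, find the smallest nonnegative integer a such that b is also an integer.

gcd(783, 352) = 1.
1 divides 84, so solutions exist.
By Bézout, 352*(109) + 783*(-49) = 1.
Scale by 84/1 = 84: (a₀, b₀) = (9156, -4116).
General solution: a = 9156 + 783t, b = -4116 - 352t for integer t.
a ≥ 0: smallest is 9156 mod 783 = 543 (at t = -11), with b = -244.

543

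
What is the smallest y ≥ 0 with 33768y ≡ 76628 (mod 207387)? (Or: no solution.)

gcd(207387, 33768) = 9.
9 does not divide 76628, so the congruence has no solution.

no solution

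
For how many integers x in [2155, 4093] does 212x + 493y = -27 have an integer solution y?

gcd(493, 212) = 1.
By Bézout, 212×(100) + 493×(-43) = 1.
Particular solution: (258, -111).
General solution: x = 258 + 493t, y = -111 - 212t for integer t.
2155 ≤ 258 + 493t ≤ 4093 gives t ∈ [4, 7], which is 4 values.

4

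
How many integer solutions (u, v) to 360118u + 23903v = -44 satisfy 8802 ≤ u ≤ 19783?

gcd(360118, 23903) = 11  (360118 = 15*23903 + 1573, 23903 = 15*1573 + 308, 1573 = 5*308 + 33, 308 = 9*33 + 11, 33 = 3*11).
Back-substituting, 360118*(-699) + 23903*(10531) = 11.
Scale by -4: particular solution (2796, -42124); reduce u mod 2173: (623, -9386).
General solution: u = 623 + 2173t, v = -9386 - 32738t for integer t.
8802 ≤ 623 + 2173t ≤ 19783 gives t ∈ [4, 8], which is 5 values.

5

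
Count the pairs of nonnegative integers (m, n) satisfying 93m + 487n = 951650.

21

gcd(487, 93) = 1  (487 = 5*93 + 22, 93 = 4*22 + 5, 22 = 4*5 + 2, 5 = 2*2 + 1, 2 = 2*1).
Back-substituting, 93*(199) + 487*(-38) = 1.
Scale by 951650: one solution is (189378350, -36162700). Reduce m mod 487: (121, 1931).
General: m = 121 + 487t, n = 1931 - 93t.
m ≥ 0 ⇒ t ≥ 0; n ≥ 0 ⇒ t ≤ 20. So t ∈ [0, 20]: 21 solutions.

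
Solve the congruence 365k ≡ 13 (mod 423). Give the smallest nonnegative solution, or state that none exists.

gcd(423, 365):
  423 = 1×365 + 58
  365 = 6×58 + 17
  58 = 3×17 + 7
  17 = 2×7 + 3
  7 = 2×3 + 1
  3 = 3×1
so gcd(423, 365) = 1.
1 divides 13, so solutions exist.
Back-substitute for Bézout coefficients:
  1 = 7 - 2×3
  ... = 365×(-124) + 423×(107)
So 365×(-124) ≡ 1 (mod 423); multiply by 13: k ≡ -1612 (mod 423).
Smallest nonnegative: k = -1612 mod 423 = 80.

80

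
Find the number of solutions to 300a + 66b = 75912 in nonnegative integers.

gcd(300, 66):
  300 = 4*66 + 36
  66 = 1*36 + 30
  36 = 1*30 + 6
  30 = 5*6
so gcd(300, 66) = 6.
Back-substitute for Bézout coefficients:
  6 = 36 - 1*30
  ... = 300*(2) + 66*(-9)
Scale by 12652: one solution is (25304, -113868). Reduce a mod 11: (4, 1132).
General: a = 4 + 11t, b = 1132 - 50t.
a ≥ 0 ⇒ t ≥ 0; b ≥ 0 ⇒ t ≤ 22. So t ∈ [0, 22]: 23 solutions.

23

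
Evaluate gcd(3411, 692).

gcd(3411, 692):
  3411 = 4*692 + 643
  692 = 1*643 + 49
  643 = 13*49 + 6
  49 = 8*6 + 1
  6 = 6*1
so gcd(3411, 692) = 1.

1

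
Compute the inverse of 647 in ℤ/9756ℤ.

gcd(9756, 647) = 1  (9756 = 15×647 + 51, 647 = 12×51 + 35, 51 = 1×35 + 16, 35 = 2×16 + 3, 16 = 5×3 + 1, 3 = 3×1).
Back-substituting, 647×(-3061) + 9756×(203) = 1.
So 647×-3061 ≡ 1 (mod 9756), and -3061 mod 9756 = 6695.

6695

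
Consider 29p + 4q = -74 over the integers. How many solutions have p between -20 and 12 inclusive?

8

gcd(29, 4) = 1.
By Bézout, 29*(1) + 4*(-7) = 1.
Particular solution: (2, -33).
General solution: p = 2 + 4t, q = -33 - 29t for integer t.
-20 ≤ 2 + 4t ≤ 12 gives t ∈ [-5, 2], which is 8 values.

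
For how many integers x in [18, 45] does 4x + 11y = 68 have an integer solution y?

2

gcd(11, 4) = 1  (11 = 2×4 + 3, 4 = 1×3 + 1, 3 = 3×1).
Back-substituting, 4×(3) + 11×(-1) = 1.
Scale by 68: particular solution (204, -68); reduce x mod 11: (6, 4).
General solution: x = 6 + 11t, y = 4 - 4t for integer t.
18 ≤ 6 + 11t ≤ 45 gives t ∈ [2, 3], which is 2 values.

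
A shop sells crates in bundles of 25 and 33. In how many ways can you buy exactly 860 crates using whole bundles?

1

Need nonnegative integers with 25j + 33k = 860.
gcd(25, 33) = 1, and 25·(4) + 33·(-3) = 1.
So (j₀, k₀) = (3440, -2580); general j = 3440 + 33t, k = -2580 - 25t.
j ≥ 0 ⇒ t ≥ -104; k ≥ 0 ⇒ t ≤ -104. That's 1 value of t.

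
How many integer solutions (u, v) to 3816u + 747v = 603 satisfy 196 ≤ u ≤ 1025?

gcd(3816, 747):
  3816 = 5×747 + 81
  747 = 9×81 + 18
  81 = 4×18 + 9
  18 = 2×9
so gcd(3816, 747) = 9.
Back-substitute for Bézout coefficients:
  9 = 81 - 4×18
  ... = 3816×(37) + 747×(-189)
Scale by 67: particular solution (2479, -12663); reduce u mod 83: (72, -367).
General solution: u = 72 + 83t, v = -367 - 424t for integer t.
196 ≤ 72 + 83t ≤ 1025 gives t ∈ [2, 11], which is 10 values.

10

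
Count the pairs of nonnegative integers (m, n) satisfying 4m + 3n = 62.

gcd(4, 3) = 1.
By Bézout, 4×(1) + 3×(-1) = 1.
One solution: (2, 18).
General: m = 2 + 3t, n = 18 - 4t.
m ≥ 0 ⇒ t ≥ 0; n ≥ 0 ⇒ t ≤ 4. So t ∈ [0, 4]: 5 solutions.

5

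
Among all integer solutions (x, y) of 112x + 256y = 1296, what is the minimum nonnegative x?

gcd(256, 112) = 16  (256 = 2*112 + 32, 112 = 3*32 + 16, 32 = 2*16).
16 divides 1296, so solutions exist.
Back-substituting, 112*(7) + 256*(-3) = 16.
Scale by 1296/16 = 81: (x₀, y₀) = (567, -243).
General solution: x = 567 + 16t, y = -243 - 7t for integer t.
x ≥ 0: smallest is 567 mod 16 = 7 (at t = -35), with y = 2.

7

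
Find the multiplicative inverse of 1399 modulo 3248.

gcd(3248, 1399):
  3248 = 2·1399 + 450
  1399 = 3·450 + 49
  450 = 9·49 + 9
  49 = 5·9 + 4
  9 = 2·4 + 1
  4 = 4·1
so gcd(3248, 1399) = 1.
Back-substitute for Bézout coefficients:
  1 = 9 - 2·4
  ... = 1399·(-729) + 3248·(314)
So 1399·-729 ≡ 1 (mod 3248), and -729 mod 3248 = 2519.

2519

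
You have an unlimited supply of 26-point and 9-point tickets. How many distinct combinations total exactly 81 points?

Need nonnegative integers with 26j + 9k = 81.
gcd(26, 9) = 1, and 26·(-1) + 9·(3) = 1.
So (j₀, k₀) = (-81, 243); general j = -81 + 9t, k = 243 - 26t.
j ≥ 0 ⇒ t ≥ 9; k ≥ 0 ⇒ t ≤ 9. That's 1 value of t.

1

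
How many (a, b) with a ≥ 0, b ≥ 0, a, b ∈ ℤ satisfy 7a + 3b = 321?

gcd(7, 3) = 1  (7 = 2×3 + 1, 3 = 3×1).
Back-substituting, 7×(1) + 3×(-2) = 1.
Scale by 321: one solution is (321, -642). Reduce a mod 3: (0, 107).
General: a = 0 + 3t, b = 107 - 7t.
a ≥ 0 ⇒ t ≥ 0; b ≥ 0 ⇒ t ≤ 15. So t ∈ [0, 15]: 16 solutions.

16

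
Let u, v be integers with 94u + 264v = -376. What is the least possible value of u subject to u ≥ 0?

128

gcd(264, 94):
  264 = 2·94 + 76
  94 = 1·76 + 18
  76 = 4·18 + 4
  18 = 4·4 + 2
  4 = 2·2
so gcd(264, 94) = 2.
2 divides -376, so solutions exist.
Back-substitute for Bézout coefficients:
  2 = 18 - 4·4
  ... = 94·(59) + 264·(-21)
Scale by -376/2 = -188: (u₀, v₀) = (-11092, 3948).
General solution: u = -11092 + 132t, v = 3948 - 47t for integer t.
u ≥ 0: smallest is -11092 mod 132 = 128 (at t = 85), with v = -47.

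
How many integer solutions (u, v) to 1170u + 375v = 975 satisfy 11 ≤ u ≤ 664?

26

gcd(1170, 375):
  1170 = 3·375 + 45
  375 = 8·45 + 15
  45 = 3·15
so gcd(1170, 375) = 15.
Back-substitute for Bézout coefficients:
  15 = 375 - 8·45
  ... = 1170·(-8) + 375·(25)
Scale by 65: particular solution (-520, 1625); reduce u mod 25: (5, -13).
General solution: u = 5 + 25t, v = -13 - 78t for integer t.
11 ≤ 5 + 25t ≤ 664 gives t ∈ [1, 26], which is 26 values.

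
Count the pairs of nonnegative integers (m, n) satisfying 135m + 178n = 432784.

18

gcd(178, 135) = 1.
By Bézout, 135×(-29) + 178×(22) = 1.
One solution: (44, 2398).
General: m = 44 + 178t, n = 2398 - 135t.
m ≥ 0 ⇒ t ≥ 0; n ≥ 0 ⇒ t ≤ 17. So t ∈ [0, 17]: 18 solutions.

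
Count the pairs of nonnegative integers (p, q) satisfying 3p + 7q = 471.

23

gcd(7, 3):
  7 = 2×3 + 1
  3 = 3×1
so gcd(7, 3) = 1.
Back-substitute for Bézout coefficients:
  1 = 7 - 2×3
  ... = 3×(-2) + 7×(1)
Scale by 471: one solution is (-942, 471). Reduce p mod 7: (3, 66).
General: p = 3 + 7t, q = 66 - 3t.
p ≥ 0 ⇒ t ≥ 0; q ≥ 0 ⇒ t ≤ 22. So t ∈ [0, 22]: 23 solutions.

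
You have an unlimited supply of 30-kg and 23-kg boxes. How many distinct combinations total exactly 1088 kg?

Need nonnegative integers with 30j + 23k = 1088.
gcd(30, 23) = 1, and 30·(10) + 23·(-13) = 1.
So (j₀, k₀) = (10880, -14144); general j = 10880 + 23t, k = -14144 - 30t.
j ≥ 0 ⇒ t ≥ -473; k ≥ 0 ⇒ t ≤ -472. That's 2 values of t.

2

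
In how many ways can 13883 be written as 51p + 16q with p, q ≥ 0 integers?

17

gcd(51, 16):
  51 = 3*16 + 3
  16 = 5*3 + 1
  3 = 3*1
so gcd(51, 16) = 1.
Back-substitute for Bézout coefficients:
  1 = 16 - 5*3
  ... = 51*(-5) + 16*(16)
Scale by 13883: one solution is (-69415, 222128). Reduce p mod 16: (9, 839).
General: p = 9 + 16t, q = 839 - 51t.
p ≥ 0 ⇒ t ≥ 0; q ≥ 0 ⇒ t ≤ 16. So t ∈ [0, 16]: 17 solutions.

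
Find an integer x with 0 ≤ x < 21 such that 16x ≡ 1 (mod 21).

4

gcd(21, 16):
  21 = 1×16 + 5
  16 = 3×5 + 1
  5 = 5×1
so gcd(21, 16) = 1.
Back-substitute for Bézout coefficients:
  1 = 16 - 3×5
  ... = 16×(4) + 21×(-3)
So 16×4 ≡ 1 (mod 21), and 4 mod 21 = 4.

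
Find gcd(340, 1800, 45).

gcd(1800, 340) = 20.
gcd(20, 45) = 5.

5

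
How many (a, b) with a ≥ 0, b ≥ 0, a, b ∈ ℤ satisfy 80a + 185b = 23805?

gcd(185, 80):
  185 = 2*80 + 25
  80 = 3*25 + 5
  25 = 5*5
so gcd(185, 80) = 5.
Back-substitute for Bézout coefficients:
  5 = 80 - 3*25
  ... = 80*(7) + 185*(-3)
Scale by 4761: one solution is (33327, -14283). Reduce a mod 37: (27, 117).
General: a = 27 + 37t, b = 117 - 16t.
a ≥ 0 ⇒ t ≥ 0; b ≥ 0 ⇒ t ≤ 7. So t ∈ [0, 7]: 8 solutions.

8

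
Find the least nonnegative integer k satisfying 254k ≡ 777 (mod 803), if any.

139

gcd(803, 254) = 1.
1 divides 777, so solutions exist.
By Bézout, 254·(-98) + 803·(31) = 1.
So 254·(-98) ≡ 1 (mod 803); multiply by 777: k ≡ -76146 (mod 803).
Smallest nonnegative: k = -76146 mod 803 = 139.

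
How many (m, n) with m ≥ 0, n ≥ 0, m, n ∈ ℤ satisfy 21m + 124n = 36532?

gcd(124, 21):
  124 = 5×21 + 19
  21 = 1×19 + 2
  19 = 9×2 + 1
  2 = 2×1
so gcd(124, 21) = 1.
Back-substitute for Bézout coefficients:
  1 = 19 - 9×2
  ... = 21×(-59) + 124×(10)
Scale by 36532: one solution is (-2155388, 365320). Reduce m mod 124: (104, 277).
General: m = 104 + 124t, n = 277 - 21t.
m ≥ 0 ⇒ t ≥ 0; n ≥ 0 ⇒ t ≤ 13. So t ∈ [0, 13]: 14 solutions.

14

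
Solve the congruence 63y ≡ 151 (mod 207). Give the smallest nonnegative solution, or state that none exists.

gcd(207, 63):
  207 = 3×63 + 18
  63 = 3×18 + 9
  18 = 2×9
so gcd(207, 63) = 9.
9 does not divide 151, so the congruence has no solution.

no solution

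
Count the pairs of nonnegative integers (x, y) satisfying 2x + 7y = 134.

10

gcd(7, 2) = 1.
By Bézout, 2·(-3) + 7·(1) = 1.
One solution: (4, 18).
General: x = 4 + 7t, y = 18 - 2t.
x ≥ 0 ⇒ t ≥ 0; y ≥ 0 ⇒ t ≤ 9. So t ∈ [0, 9]: 10 solutions.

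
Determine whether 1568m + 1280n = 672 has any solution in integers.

gcd(1568, 1280) = 32  (1568 = 1·1280 + 288, 1280 = 4·288 + 128, 288 = 2·128 + 32, 128 = 4·32).
32 divides 672, so integer solutions exist.

yes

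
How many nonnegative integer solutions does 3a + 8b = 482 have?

20

gcd(8, 3) = 1.
By Bézout, 3·(3) + 8·(-1) = 1.
One solution: (6, 58).
General: a = 6 + 8t, b = 58 - 3t.
a ≥ 0 ⇒ t ≥ 0; b ≥ 0 ⇒ t ≤ 19. So t ∈ [0, 19]: 20 solutions.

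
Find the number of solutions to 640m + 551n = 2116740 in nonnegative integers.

6

gcd(640, 551):
  640 = 1·551 + 89
  551 = 6·89 + 17
  89 = 5·17 + 4
  17 = 4·4 + 1
  4 = 4·1
so gcd(640, 551) = 1.
Back-substitute for Bézout coefficients:
  1 = 17 - 4·4
  ... = 640·(-130) + 551·(151)
Scale by 2116740: one solution is (-275176200, 319627740). Reduce m mod 551: (363, 3420).
General: m = 363 + 551t, n = 3420 - 640t.
m ≥ 0 ⇒ t ≥ 0; n ≥ 0 ⇒ t ≤ 5. So t ∈ [0, 5]: 6 solutions.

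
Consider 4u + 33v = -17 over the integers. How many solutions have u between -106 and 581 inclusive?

21

gcd(33, 4):
  33 = 8·4 + 1
  4 = 4·1
so gcd(33, 4) = 1.
Back-substitute for Bézout coefficients:
  1 = 33 - 8·4
  ... = 4·(-8) + 33·(1)
Scale by -17: particular solution (136, -17); reduce u mod 33: (4, -1).
General solution: u = 4 + 33t, v = -1 - 4t for integer t.
-106 ≤ 4 + 33t ≤ 581 gives t ∈ [-3, 17], which is 21 values.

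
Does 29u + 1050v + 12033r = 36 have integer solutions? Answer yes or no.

yes

gcd(1050, 29) = 1  (1050 = 36*29 + 6, 29 = 4*6 + 5, 6 = 1*5 + 1, 5 = 5*1).
gcd(1, 12033) = 1.
1 divides 36, so integer solutions exist.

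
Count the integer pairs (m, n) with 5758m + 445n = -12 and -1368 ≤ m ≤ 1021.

gcd(5758, 445):
  5758 = 12·445 + 418
  445 = 1·418 + 27
  418 = 15·27 + 13
  27 = 2·13 + 1
  13 = 13·1
so gcd(5758, 445) = 1.
Back-substitute for Bézout coefficients:
  1 = 27 - 2·13
  ... = 5758·(-33) + 445·(427)
Scale by -12: particular solution (396, -5124); reduce m mod 445: (396, -5124).
General solution: m = 396 + 445t, n = -5124 - 5758t for integer t.
-1368 ≤ 396 + 445t ≤ 1021 gives t ∈ [-3, 1], which is 5 values.

5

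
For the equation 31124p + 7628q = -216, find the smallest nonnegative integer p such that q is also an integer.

224

gcd(31124, 7628) = 4  (31124 = 4×7628 + 612, 7628 = 12×612 + 284, 612 = 2×284 + 44, 284 = 6×44 + 20, 44 = 2×20 + 4, 20 = 5×4).
4 divides -216, so solutions exist.
Back-substituting, 31124×(349) + 7628×(-1424) = 4.
Scale by -216/4 = -54: (p₀, q₀) = (-18846, 76896).
General solution: p = -18846 + 1907t, q = 76896 - 7781t for integer t.
p ≥ 0: smallest is -18846 mod 1907 = 224 (at t = 10), with q = -914.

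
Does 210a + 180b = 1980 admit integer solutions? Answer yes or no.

gcd(210, 180) = 30.
30 divides 1980, so integer solutions exist.

yes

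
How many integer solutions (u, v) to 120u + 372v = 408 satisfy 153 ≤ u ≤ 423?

gcd(372, 120) = 12  (372 = 3·120 + 12, 120 = 10·12).
Back-substituting, 120·(-3) + 372·(1) = 12.
Scale by 34: particular solution (-102, 34); reduce u mod 31: (22, -6).
General solution: u = 22 + 31t, v = -6 - 10t for integer t.
153 ≤ 22 + 31t ≤ 423 gives t ∈ [5, 12], which is 8 values.

8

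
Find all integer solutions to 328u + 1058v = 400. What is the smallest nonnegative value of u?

gcd(1058, 328) = 2.
2 divides 400, so solutions exist.
By Bézout, 328*(100) + 1058*(-31) = 2.
Scale by 400/2 = 200: (u₀, v₀) = (20000, -6200).
General solution: u = 20000 + 529t, v = -6200 - 164t for integer t.
u ≥ 0: smallest is 20000 mod 529 = 427 (at t = -37), with v = -132.

427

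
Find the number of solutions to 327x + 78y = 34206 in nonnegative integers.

4

gcd(327, 78) = 3  (327 = 4×78 + 15, 78 = 5×15 + 3, 15 = 5×3).
Back-substituting, 327×(-5) + 78×(21) = 3.
Scale by 11402: one solution is (-57010, 239442). Reduce x mod 26: (8, 405).
General: x = 8 + 26t, y = 405 - 109t.
x ≥ 0 ⇒ t ≥ 0; y ≥ 0 ⇒ t ≤ 3. So t ∈ [0, 3]: 4 solutions.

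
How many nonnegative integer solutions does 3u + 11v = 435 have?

gcd(11, 3):
  11 = 3×3 + 2
  3 = 1×2 + 1
  2 = 2×1
so gcd(11, 3) = 1.
Back-substitute for Bézout coefficients:
  1 = 3 - 1×2
  ... = 3×(4) + 11×(-1)
Scale by 435: one solution is (1740, -435). Reduce u mod 11: (2, 39).
General: u = 2 + 11t, v = 39 - 3t.
u ≥ 0 ⇒ t ≥ 0; v ≥ 0 ⇒ t ≤ 13. So t ∈ [0, 13]: 14 solutions.

14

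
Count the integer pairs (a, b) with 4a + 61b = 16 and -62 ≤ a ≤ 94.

gcd(61, 4) = 1.
By Bézout, 4*(-15) + 61*(1) = 1.
Particular solution: (4, 0).
General solution: a = 4 + 61t, b = 0 - 4t for integer t.
-62 ≤ 4 + 61t ≤ 94 gives t ∈ [-1, 1], which is 3 values.

3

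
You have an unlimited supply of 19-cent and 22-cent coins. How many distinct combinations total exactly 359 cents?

1

Need nonnegative integers with 19j + 22k = 359.
gcd(19, 22) = 1, and 19·(7) + 22·(-6) = 1.
So (j₀, k₀) = (2513, -2154); general j = 2513 + 22t, k = -2154 - 19t.
j ≥ 0 ⇒ t ≥ -114; k ≥ 0 ⇒ t ≤ -114. That's 1 value of t.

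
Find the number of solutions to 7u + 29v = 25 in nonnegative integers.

0

gcd(29, 7):
  29 = 4×7 + 1
  7 = 7×1
so gcd(29, 7) = 1.
Back-substitute for Bézout coefficients:
  1 = 29 - 4×7
  ... = 7×(-4) + 29×(1)
Scale by 25: one solution is (-100, 25). Reduce u mod 29: (16, -3).
General: u = 16 + 29t, v = -3 - 7t.
u ≥ 0 ⇒ t ≥ 0; v ≥ 0 ⇒ t ≤ -1. So t ∈ [0, -1]: 0 solutions.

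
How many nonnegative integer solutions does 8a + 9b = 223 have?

gcd(9, 8) = 1  (9 = 1*8 + 1, 8 = 8*1).
Back-substituting, 8*(-1) + 9*(1) = 1.
Scale by 223: one solution is (-223, 223). Reduce a mod 9: (2, 23).
General: a = 2 + 9t, b = 23 - 8t.
a ≥ 0 ⇒ t ≥ 0; b ≥ 0 ⇒ t ≤ 2. So t ∈ [0, 2]: 3 solutions.

3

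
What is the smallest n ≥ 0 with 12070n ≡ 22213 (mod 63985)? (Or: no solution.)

gcd(63985, 12070):
  63985 = 5×12070 + 3635
  12070 = 3×3635 + 1165
  3635 = 3×1165 + 140
  1165 = 8×140 + 45
  140 = 3×45 + 5
  45 = 9×5
so gcd(63985, 12070) = 5.
5 does not divide 22213, so the congruence has no solution.

no solution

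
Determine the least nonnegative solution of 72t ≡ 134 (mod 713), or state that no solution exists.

gcd(713, 72) = 1  (713 = 9*72 + 65, 72 = 1*65 + 7, 65 = 9*7 + 2, 7 = 3*2 + 1, 2 = 2*1).
1 divides 134, so solutions exist.
Back-substituting, 72*(307) + 713*(-31) = 1.
So 72*(307) ≡ 1 (mod 713); multiply by 134: t ≡ 41138 (mod 713).
Smallest nonnegative: t = 41138 mod 713 = 497.

497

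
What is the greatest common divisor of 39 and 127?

1

gcd(127, 39) = 1  (127 = 3·39 + 10, 39 = 3·10 + 9, 10 = 1·9 + 1, 9 = 9·1).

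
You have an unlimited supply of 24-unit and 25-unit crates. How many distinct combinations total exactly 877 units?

1

Need nonnegative integers with 24j + 25k = 877.
gcd(24, 25) = 1, and 24·(-1) + 25·(1) = 1.
So (j₀, k₀) = (-877, 877); general j = -877 + 25t, k = 877 - 24t.
j ≥ 0 ⇒ t ≥ 36; k ≥ 0 ⇒ t ≤ 36. That's 1 value of t.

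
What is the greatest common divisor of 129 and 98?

gcd(129, 98) = 1  (129 = 1·98 + 31, 98 = 3·31 + 5, 31 = 6·5 + 1, 5 = 5·1).

1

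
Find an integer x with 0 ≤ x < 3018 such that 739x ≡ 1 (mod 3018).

1801

gcd(3018, 739) = 1.
By Bézout, 739·(-1217) + 3018·(298) = 1.
So 739·-1217 ≡ 1 (mod 3018), and -1217 mod 3018 = 1801.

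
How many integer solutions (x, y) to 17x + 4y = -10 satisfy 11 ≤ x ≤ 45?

8

gcd(17, 4) = 1  (17 = 4*4 + 1, 4 = 4*1).
Back-substituting, 17*(1) + 4*(-4) = 1.
Scale by -10: particular solution (-10, 40); reduce x mod 4: (2, -11).
General solution: x = 2 + 4t, y = -11 - 17t for integer t.
11 ≤ 2 + 4t ≤ 45 gives t ∈ [3, 10], which is 8 values.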